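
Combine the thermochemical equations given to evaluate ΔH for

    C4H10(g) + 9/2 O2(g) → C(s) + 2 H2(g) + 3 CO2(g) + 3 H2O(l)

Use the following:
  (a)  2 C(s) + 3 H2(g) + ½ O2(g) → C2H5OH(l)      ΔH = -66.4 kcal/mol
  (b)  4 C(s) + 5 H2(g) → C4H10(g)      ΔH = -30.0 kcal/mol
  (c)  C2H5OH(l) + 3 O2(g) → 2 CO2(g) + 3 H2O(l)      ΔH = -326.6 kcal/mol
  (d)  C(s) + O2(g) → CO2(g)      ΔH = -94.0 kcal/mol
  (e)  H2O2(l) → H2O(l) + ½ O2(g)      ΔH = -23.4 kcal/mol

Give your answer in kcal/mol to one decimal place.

ΔH = -457.0 kcal/mol

(a) as written: -66.4 kcal/mol
(b) reversed (C4H10(g) must end up as a reactant): +30.0 kcal/mol
(c) as written: -326.6 kcal/mol
(d) as written: -94.0 kcal/mol
(e): not needed (H2O2(l) appears nowhere else).
Summing the manipulated equations, ΔH = (-66.4) + (+30.0) + (-326.6) + (-94.0) = -457.0 kcal/mol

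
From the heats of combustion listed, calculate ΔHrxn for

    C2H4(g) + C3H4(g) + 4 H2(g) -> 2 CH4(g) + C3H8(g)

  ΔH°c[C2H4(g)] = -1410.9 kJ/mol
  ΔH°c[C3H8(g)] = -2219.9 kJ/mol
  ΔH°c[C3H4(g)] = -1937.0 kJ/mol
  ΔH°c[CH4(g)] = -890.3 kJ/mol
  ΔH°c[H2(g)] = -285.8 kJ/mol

Using ΔH = Σ nΔHc°(reactants) − Σ nΔHc°(products):
= [1·(-1410.9) + 1·(-1937.0) + 4·(-285.8)] − [2·(-890.3) + 1·(-2219.9)]
= -490.6 kJ/mol

ΔHrxn = -490.6 kJ/mol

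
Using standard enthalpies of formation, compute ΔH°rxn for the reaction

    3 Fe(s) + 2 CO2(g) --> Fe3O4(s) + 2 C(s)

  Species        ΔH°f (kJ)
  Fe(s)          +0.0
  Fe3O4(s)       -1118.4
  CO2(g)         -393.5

ΔH°rxn = -331.4 kJ

Products: 1·(-1118.4) + 2·(+0.0) = -1118.4
Reactants: 3·(+0.0) + 2·(-393.5) = -787.0
ΔH°rxn = (-1118.4) − (-787.0) = -331.4 kJ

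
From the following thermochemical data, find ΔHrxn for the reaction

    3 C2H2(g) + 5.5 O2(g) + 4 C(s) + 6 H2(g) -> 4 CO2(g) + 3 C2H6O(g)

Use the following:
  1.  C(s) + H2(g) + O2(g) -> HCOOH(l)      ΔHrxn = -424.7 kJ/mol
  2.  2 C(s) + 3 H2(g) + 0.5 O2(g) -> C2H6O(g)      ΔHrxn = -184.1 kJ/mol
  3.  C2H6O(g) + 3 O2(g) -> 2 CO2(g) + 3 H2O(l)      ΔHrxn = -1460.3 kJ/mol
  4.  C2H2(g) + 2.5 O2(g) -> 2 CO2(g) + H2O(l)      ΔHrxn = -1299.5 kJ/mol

eq. 1: not needed (HCOOH(l) appears nowhere else).
eq. 2 × 2: (2)·(-184.1) = -368.2 kJ/mol
eq. 3 reversed: +1460.3 kJ/mol
eq. 4 × 3 (scale by 3 for the 3 C2H2(g)): (3)·(-1299.5) = -3898.5 kJ/mol
Since enthalpy is a state function, ΔHrxn = (-368.2) + (+1460.3) + (-3898.5) = -2806.4 kJ/mol

ΔHrxn = -2806.4 kJ/mol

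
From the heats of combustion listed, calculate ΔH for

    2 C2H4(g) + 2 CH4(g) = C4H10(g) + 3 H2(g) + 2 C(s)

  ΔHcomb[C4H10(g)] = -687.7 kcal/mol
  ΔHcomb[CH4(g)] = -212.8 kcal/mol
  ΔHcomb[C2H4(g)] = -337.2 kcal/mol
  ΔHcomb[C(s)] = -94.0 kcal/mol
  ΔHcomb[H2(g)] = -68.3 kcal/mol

With combustion enthalpies, reactants minus products:
= [2·(-337.2) + 2·(-212.8)] − [1·(-687.7) + 3·(-68.3) + 2·(-94.0)]
= -19.4 kcal/mol

ΔH = -19.4 kcal/mol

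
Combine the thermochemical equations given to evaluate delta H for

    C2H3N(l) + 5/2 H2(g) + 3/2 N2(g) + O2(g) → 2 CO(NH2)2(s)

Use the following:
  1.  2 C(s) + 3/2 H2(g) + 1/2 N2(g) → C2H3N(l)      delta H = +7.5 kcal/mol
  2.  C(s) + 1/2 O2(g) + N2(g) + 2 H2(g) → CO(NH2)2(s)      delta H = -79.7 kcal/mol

eq. 1 reversed (C2H3N(l) must end up as a reactant): -7.5 kcal/mol
eq. 2 × 2 (×2 to match 2 CO(NH2)2(s) in the target): (2)·(-79.7) = -159.4 kcal/mol
By Hess's law, delta H = (-7.5) + (-159.4) = -166.9 kcal/mol

delta H = -166.9 kcal/mol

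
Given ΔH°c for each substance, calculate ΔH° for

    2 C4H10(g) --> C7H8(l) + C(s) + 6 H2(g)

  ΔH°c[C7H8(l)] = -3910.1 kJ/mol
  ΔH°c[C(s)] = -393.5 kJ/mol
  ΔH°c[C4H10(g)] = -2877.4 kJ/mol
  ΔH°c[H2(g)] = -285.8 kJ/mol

Using ΔH = Σ nΔHc°(reactants) − Σ nΔHc°(products):
= [2·(-2877.4)] − [1·(-3910.1) + 1·(-393.5) + 6·(-285.8)]
= 263.6 kJ/mol

ΔH° = 263.6 kJ/mol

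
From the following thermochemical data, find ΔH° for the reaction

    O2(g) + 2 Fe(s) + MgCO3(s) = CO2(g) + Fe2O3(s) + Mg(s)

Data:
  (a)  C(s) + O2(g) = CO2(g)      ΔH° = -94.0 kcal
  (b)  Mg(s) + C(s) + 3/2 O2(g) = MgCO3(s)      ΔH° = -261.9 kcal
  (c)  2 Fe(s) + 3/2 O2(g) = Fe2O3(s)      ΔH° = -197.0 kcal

(a) as written: -94.0 kcal
(b) reversed: +261.9 kcal
(c) as written: -197.0 kcal
ΔH° = (1)·(-94.0) + (-1)·(-261.9) + (1)·(-197.0) = -29.1 kcal

ΔH° = -29.1 kcal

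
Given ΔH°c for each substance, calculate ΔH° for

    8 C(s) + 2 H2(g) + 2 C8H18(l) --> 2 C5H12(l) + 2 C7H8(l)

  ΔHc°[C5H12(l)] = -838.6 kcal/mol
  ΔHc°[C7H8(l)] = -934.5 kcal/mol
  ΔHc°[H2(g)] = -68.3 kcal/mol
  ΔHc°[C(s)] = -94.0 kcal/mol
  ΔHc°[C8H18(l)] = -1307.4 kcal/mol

ΔH° = 42.8 kcal/mol

With combustion enthalpies, reactants minus products:
= [8·(-94.0) + 2·(-68.3) + 2·(-1307.4)] − [2·(-838.6) + 2·(-934.5)]
= 42.8 kcal/mol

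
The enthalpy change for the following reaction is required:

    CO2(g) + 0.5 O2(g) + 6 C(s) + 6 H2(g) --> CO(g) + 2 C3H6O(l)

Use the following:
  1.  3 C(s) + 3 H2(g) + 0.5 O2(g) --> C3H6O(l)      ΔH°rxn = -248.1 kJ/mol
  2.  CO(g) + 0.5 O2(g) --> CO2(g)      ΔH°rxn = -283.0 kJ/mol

ΔH°rxn = -213.2 kJ/mol

eq. 1 × 2 (×2 to match 2 C3H6O(l) in the target): (2)·(-248.1) = -496.2 kJ/mol
eq. 2 reversed (CO(g) must end up as a product): +283.0 kJ/mol
Combining the equations, ΔH°rxn = (2)·(-248.1) + (-1)·(-283.0) = -213.2 kJ/mol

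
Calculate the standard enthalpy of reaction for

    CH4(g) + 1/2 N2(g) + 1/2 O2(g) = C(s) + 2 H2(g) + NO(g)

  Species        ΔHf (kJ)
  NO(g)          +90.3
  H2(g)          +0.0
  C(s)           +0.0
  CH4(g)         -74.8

ΔH_rxn = 165.1 kJ

Products: 1·(+0.0) + 2·(+0.0) + 1·(+90.3) = +90.3
Reactants: 1·(-74.8) + 1/2·(+0.0) + 1/2·(+0.0) = -74.8
ΔH_rxn = (+90.3) − (-74.8) = 165.1 kJ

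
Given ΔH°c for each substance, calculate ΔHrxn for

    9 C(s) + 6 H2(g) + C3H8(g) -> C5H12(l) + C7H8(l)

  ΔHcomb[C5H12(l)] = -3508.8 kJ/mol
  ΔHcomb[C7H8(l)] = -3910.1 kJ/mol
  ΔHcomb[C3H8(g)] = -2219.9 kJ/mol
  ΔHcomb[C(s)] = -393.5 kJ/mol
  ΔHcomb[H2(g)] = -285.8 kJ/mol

ΔHrxn = -57.3 kJ/mol

Using ΔH = Σ nΔHc°(reactants) − Σ nΔHc°(products):
= [9·(-393.5) + 6·(-285.8) + 1·(-2219.9)] − [1·(-3508.8) + 1·(-3910.1)]
= -57.3 kJ/mol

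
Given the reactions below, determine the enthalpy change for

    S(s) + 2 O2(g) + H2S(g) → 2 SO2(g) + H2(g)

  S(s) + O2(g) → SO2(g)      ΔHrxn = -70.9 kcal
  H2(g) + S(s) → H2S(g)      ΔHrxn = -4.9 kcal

ΔHrxn = -136.9 kcal

equation 1 × 2 (scale by 2 for the 2 SO2(g)): (2)·(-70.9) = -141.8 kcal
equation 2 reversed (H2S(g) must end up as a reactant): +4.9 kcal
Summing the manipulated equations, ΔHrxn = (2)·(-70.9) + (-1)·(-4.9) = -136.9 kcal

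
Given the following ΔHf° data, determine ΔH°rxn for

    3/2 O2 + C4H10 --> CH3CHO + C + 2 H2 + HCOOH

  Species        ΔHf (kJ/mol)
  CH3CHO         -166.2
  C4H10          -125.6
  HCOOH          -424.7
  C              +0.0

ΔH°rxn = -465.3 kJ/mol

ΔH°rxn = Σ nΔHf°(products) − Σ nΔHf°(reactants).
Products: 1·(-166.2) + 1·(+0.0) + 2·(+0.0) + 1·(-424.7) = -590.9
Reactants: 3/2·(+0.0) + 1·(-125.6) = -125.6
ΔH°rxn = (-590.9) − (-125.6) = -465.3 kJ/mol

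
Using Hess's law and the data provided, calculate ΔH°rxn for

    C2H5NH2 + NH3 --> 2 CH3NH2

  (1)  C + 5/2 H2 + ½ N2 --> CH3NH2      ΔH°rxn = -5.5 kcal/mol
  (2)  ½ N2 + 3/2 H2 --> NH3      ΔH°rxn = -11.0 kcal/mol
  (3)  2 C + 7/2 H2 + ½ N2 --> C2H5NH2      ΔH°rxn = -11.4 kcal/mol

ΔH°rxn = 11.4 kcal/mol

(1) × 2: (2)·(-5.5) = -11.0 kcal/mol
(2) reversed: +11.0 kcal/mol
(3) reversed: +11.4 kcal/mol
ΔH°rxn = (-11.0) + (+11.0) + (+11.4) = 11.4 kcal/mol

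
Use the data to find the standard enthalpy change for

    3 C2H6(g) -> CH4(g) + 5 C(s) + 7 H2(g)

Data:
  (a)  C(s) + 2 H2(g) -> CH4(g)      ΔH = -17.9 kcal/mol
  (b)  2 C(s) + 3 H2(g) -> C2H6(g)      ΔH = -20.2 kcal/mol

ΔH = 42.7 kcal/mol

(a) as written: -17.9 kcal/mol
(b) reversed and × 3: (-3)·(-20.2) = +60.6 kcal/mol
Summing the manipulated equations, ΔH = (1)·(-17.9) + (-3)·(-20.2) = 42.7 kcal/mol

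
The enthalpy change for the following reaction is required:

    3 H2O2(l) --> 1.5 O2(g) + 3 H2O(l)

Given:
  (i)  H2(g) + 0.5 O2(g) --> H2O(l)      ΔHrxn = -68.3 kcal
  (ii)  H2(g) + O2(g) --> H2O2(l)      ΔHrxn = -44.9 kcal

(i) × 3: (3)·(-68.3) = -204.9 kcal
(ii) reversed and × 3: (-3)·(-44.9) = +134.7 kcal
Combining the equations, ΔHrxn = (3)·(-68.3) + (-3)·(-44.9) = -70.2 kcal

ΔHrxn = -70.2 kcal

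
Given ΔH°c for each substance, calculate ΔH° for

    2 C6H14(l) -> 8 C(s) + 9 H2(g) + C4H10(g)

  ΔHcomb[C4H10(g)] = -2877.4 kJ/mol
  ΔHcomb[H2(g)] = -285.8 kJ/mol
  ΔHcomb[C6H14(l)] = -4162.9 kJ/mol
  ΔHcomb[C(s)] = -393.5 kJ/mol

ΔH° = 271.8 kJ/mol

Using ΔH = Σ nΔHc°(reactants) − Σ nΔHc°(products):
= [2·(-4162.9)] − [8·(-393.5) + 9·(-285.8) + 1·(-2877.4)]
= 271.8 kJ/mol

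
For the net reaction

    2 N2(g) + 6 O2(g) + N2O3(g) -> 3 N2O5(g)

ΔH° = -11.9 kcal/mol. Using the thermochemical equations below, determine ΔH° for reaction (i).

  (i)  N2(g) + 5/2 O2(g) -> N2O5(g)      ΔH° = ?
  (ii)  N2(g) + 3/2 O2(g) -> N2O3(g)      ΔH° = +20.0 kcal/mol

(i) × 3: contributes 3·x
(ii) reversed: -20.0 kcal/mol
-11.9 = (-20.0) + 3·x
x = (-11.9 − (-20.0)) / (3) = 2.7 kcal/mol

ΔH° = 2.7 kcal/mol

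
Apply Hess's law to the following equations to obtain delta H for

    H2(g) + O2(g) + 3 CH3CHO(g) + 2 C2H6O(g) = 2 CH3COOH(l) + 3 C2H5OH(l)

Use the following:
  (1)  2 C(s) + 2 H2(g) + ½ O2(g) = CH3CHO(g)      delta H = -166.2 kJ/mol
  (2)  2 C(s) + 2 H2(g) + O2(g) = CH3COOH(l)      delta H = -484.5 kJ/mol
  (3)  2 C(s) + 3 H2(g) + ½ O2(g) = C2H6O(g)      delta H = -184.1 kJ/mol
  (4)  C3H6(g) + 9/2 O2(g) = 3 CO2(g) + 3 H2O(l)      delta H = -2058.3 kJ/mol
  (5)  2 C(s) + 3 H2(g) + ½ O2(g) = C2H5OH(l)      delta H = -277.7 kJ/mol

(1) reversed and × 3 (CH3CHO(g) must end up as a reactant; scale by 3 for the 3 CH3CHO(g)): (-3)·(-166.2) = +498.6 kJ/mol
(2) × 2 (×2 to match 2 CH3COOH(l) in the target): (2)·(-484.5) = -969.0 kJ/mol
(3) reversed and × 2 (C2H6O(g) must end up as a reactant; scale by 2 for the 2 C2H6O(g)): (-2)·(-184.1) = +368.2 kJ/mol
(4): not needed (C3H6(g) appears nowhere else).
(5) × 3 (×3 to match 3 C2H5OH(l) in the target): (3)·(-277.7) = -833.1 kJ/mol
By Hess's law, delta H = (-3)·(-166.2) + (2)·(-484.5) + (-2)·(-184.1) + (3)·(-277.7) = -935.3 kJ/mol

delta H = -935.3 kJ/mol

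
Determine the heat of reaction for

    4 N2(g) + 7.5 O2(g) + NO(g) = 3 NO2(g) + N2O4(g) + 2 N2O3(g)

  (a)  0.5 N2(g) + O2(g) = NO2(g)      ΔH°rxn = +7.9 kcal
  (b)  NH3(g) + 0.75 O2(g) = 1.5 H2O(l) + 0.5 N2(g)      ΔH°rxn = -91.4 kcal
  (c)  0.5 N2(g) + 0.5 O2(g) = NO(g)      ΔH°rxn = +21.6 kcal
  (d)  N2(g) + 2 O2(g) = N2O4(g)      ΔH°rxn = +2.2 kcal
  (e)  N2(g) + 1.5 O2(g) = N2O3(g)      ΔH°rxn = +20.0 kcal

ΔH°rxn = 44.3 kcal

(a) × 3 (×3 to match 3 NO2(g) in the target): (3)·(+7.9) = +23.7 kcal
(b): not needed (NH3(g) appears nowhere else).
(c) reversed (reverse to put NO(g) on the reactant side): -21.6 kcal
(d) as written (N2O4(g) already on the product side): +2.2 kcal
(e) × 2 (scale by 2 for the 2 N2O3(g)): (2)·(+20.0) = +40.0 kcal
Combining the equations, ΔH°rxn = (3)·(+7.9) + (-1)·(+21.6) + (1)·(+2.2) + (2)·(+20.0) = 44.3 kcal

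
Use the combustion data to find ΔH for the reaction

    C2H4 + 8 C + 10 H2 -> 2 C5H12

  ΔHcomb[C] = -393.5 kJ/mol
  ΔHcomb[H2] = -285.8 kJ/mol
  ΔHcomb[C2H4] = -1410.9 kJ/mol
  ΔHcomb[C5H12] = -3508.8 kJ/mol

ΔH = -399.3 kJ/mol

With combustion enthalpies, reactants minus products:
= [1·(-1410.9) + 8·(-393.5) + 10·(-285.8)] − [2·(-3508.8)]
= -399.3 kJ/mol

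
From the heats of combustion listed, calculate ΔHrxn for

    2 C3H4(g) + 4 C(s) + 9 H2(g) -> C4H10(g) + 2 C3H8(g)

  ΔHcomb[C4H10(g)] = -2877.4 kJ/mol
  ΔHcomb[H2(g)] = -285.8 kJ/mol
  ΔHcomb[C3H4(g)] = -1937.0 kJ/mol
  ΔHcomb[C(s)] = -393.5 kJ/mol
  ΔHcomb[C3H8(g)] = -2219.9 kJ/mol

With combustion enthalpies, reactants minus products:
= [2·(-1937.0) + 4·(-393.5) + 9·(-285.8)] − [1·(-2877.4) + 2·(-2219.9)]
= -703.0 kJ/mol

ΔHrxn = -703.0 kJ/mol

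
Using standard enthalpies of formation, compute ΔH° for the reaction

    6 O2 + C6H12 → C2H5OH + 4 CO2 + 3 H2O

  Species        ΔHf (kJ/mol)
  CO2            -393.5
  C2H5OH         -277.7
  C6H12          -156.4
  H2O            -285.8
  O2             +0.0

ΔH° = -2552.7 kJ/mol

Products: 1·(-277.7) + 4·(-393.5) + 3·(-285.8) = -2709.1
Reactants: 6·(+0.0) + 1·(-156.4) = -156.4
ΔH° = (-2709.1) − (-156.4) = -2552.7 kJ/mol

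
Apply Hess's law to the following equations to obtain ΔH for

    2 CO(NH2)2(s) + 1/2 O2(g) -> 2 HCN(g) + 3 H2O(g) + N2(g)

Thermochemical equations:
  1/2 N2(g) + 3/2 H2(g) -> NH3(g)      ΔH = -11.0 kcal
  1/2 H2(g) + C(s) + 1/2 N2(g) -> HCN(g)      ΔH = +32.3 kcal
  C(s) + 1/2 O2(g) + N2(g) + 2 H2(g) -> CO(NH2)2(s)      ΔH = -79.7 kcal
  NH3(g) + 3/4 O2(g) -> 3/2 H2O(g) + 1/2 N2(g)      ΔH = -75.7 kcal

equation 1 × 2: (2)·(-11.0) = -22.0 kcal
equation 2 × 2 (scale by 2 for the 2 HCN(g)): (2)·(+32.3) = +64.6 kcal
equation 3 reversed and × 2 (reverse to put CO(NH2)2(s) on the reactant side; scale by 2 for the 2 CO(NH2)2(s)): (-2)·(-79.7) = +159.4 kcal
equation 4 × 2 (scale by 2 for the 3 H2O(g)): (2)·(-75.7) = -151.4 kcal
Combining the equations, ΔH = (2)·(-11.0) + (2)·(+32.3) + (-2)·(-79.7) + (2)·(-75.7) = 50.6 kcal

ΔH = 50.6 kcal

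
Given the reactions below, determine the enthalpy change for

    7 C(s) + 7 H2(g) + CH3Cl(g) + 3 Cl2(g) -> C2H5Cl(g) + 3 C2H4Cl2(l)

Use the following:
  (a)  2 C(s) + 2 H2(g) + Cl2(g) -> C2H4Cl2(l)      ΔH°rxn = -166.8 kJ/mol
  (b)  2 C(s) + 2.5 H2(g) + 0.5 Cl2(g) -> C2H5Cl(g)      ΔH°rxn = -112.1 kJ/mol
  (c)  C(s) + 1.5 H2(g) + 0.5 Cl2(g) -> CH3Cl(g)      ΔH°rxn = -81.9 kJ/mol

(a) × 3: (3)·(-166.8) = -500.4 kJ/mol
(b) as written: -112.1 kJ/mol
(c) reversed: +81.9 kJ/mol
By Hess's law, ΔH°rxn = (3)·(-166.8) + (1)·(-112.1) + (-1)·(-81.9) = -530.6 kJ/mol

ΔH°rxn = -530.6 kJ/mol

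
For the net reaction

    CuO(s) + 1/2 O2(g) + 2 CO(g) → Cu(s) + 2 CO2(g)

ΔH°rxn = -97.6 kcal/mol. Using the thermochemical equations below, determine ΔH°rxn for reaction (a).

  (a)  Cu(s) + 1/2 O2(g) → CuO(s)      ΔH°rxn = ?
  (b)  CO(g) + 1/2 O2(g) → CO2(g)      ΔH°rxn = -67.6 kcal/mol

(a) reversed: contributes −x
(b) × 2: (2)·(-67.6) = -135.2 kcal/mol
-97.6 = (-135.2) − x
x = (-97.6 − (-135.2)) / (-1) = -37.6 kcal/mol

ΔH°rxn = -37.6 kcal/mol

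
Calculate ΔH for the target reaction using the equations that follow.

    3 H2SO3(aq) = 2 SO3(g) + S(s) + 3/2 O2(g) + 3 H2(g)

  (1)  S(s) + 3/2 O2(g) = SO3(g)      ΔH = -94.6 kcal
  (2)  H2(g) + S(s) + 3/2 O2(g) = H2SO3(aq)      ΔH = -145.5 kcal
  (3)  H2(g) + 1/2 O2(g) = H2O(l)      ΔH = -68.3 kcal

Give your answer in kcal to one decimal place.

ΔH = 247.3 kcal

(1) × 2 (×2 to match 2 SO3(g) in the target): (2)·(-94.6) = -189.2 kcal
(2) reversed and × 3 (reverse to put H2SO3(aq) on the reactant side; scale by 3 for the 3 H2SO3(aq)): (-3)·(-145.5) = +436.5 kcal
(3): not needed (H2O(l) appears nowhere else).
By Hess's law, ΔH = (-189.2) + (+436.5) = 247.3 kcal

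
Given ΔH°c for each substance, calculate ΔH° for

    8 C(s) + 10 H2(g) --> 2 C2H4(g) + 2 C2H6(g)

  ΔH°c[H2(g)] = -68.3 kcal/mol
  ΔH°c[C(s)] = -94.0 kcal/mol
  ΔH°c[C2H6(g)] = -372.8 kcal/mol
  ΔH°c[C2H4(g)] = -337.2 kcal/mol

Using ΔH = Σ nΔHc°(reactants) − Σ nΔHc°(products):
= [8·(-94.0) + 10·(-68.3)] − [2·(-337.2) + 2·(-372.8)]
= -15.0 kcal/mol

ΔH° = -15.0 kcal/mol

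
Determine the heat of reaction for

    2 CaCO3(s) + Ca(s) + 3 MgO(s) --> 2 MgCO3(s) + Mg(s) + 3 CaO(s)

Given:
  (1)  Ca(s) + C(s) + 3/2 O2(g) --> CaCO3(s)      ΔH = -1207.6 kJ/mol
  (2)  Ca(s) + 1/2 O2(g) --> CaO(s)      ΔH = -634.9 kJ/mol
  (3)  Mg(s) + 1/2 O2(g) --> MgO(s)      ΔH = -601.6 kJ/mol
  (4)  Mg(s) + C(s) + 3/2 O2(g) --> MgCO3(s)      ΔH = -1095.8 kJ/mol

(1) reversed and × 2 (CaCO3(s) must end up as a reactant; ×2 to match 2 CaCO3(s) in the target): (-2)·(-1207.6) = +2415.2 kJ/mol
(2) × 3 (×3 to match 3 CaO(s) in the target): (3)·(-634.9) = -1904.7 kJ/mol
(3) reversed and × 3 (reverse to put MgO(s) on the reactant side; scale by 3 for the 3 MgO(s)): (-3)·(-601.6) = +1804.8 kJ/mol
(4) × 2 (×2 to match 2 MgCO3(s) in the target): (2)·(-1095.8) = -2191.6 kJ/mol
Since enthalpy is a state function, ΔH = (+2415.2) + (-1904.7) + (+1804.8) + (-2191.6) = 123.7 kJ/mol

ΔH = 123.7 kJ/mol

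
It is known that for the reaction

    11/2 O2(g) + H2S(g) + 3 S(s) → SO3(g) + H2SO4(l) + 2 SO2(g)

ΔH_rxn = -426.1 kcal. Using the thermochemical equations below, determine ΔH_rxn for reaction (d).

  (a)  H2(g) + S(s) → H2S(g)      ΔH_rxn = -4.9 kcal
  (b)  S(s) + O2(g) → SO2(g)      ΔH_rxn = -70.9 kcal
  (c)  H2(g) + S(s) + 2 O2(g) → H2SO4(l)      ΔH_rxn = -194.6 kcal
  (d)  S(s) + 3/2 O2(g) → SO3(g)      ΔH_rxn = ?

ΔH_rxn = -94.6 kcal

(a) reversed (H2S(g) must end up as a reactant): +4.9 kcal
(b) × 2 (scale by 2 for the 2 SO2(g)): (2)·(-70.9) = -141.8 kcal
(c) as written (H2SO4(l) already on the product side): -194.6 kcal
(d) as written (SO3(g) already on the product side): contributes x
-426.1 = (+4.9) + (-141.8) + (-194.6) + x
x = (-426.1 − (-331.5)) / (1) = -94.6 kcal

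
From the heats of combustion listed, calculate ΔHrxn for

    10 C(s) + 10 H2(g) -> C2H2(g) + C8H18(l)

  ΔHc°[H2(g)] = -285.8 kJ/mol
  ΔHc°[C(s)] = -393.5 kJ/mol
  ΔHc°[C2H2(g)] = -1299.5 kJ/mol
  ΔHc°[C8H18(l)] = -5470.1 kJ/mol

Using ΔH = Σ nΔHc°(reactants) − Σ nΔHc°(products):
= [10·(-393.5) + 10·(-285.8)] − [1·(-1299.5) + 1·(-5470.1)]
= -23.4 kJ/mol

ΔHrxn = -23.4 kJ/mol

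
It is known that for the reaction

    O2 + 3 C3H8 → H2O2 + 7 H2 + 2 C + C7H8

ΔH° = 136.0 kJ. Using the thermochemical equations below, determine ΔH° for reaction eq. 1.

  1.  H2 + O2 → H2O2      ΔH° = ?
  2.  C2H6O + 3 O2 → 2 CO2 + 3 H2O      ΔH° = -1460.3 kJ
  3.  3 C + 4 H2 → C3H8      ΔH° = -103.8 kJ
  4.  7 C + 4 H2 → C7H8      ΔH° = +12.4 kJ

eq. 1 as written: contributes x
eq. 2: not needed.
eq. 3 reversed and × 3: (-3)·(-103.8) = +311.4 kJ
eq. 4 as written: +12.4 kJ
+136.0 = (+311.4) + (+12.4) + x
x = (+136.0 − (+323.8)) / (1) = -187.8 kJ

ΔH° = -187.8 kJ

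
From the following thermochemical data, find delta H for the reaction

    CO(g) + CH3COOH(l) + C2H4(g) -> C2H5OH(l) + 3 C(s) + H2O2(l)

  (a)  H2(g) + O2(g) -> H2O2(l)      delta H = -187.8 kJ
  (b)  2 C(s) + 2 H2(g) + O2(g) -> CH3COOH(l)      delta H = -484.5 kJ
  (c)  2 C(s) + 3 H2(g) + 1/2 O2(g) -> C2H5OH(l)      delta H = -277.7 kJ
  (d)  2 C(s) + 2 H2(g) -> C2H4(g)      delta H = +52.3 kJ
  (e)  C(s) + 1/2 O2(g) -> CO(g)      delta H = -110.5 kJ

delta H = 77.2 kJ

(a) as written (H2O2(l) already on the product side): -187.8 kJ
(b) reversed (CH3COOH(l) must end up as a reactant): +484.5 kJ
(c) as written (C2H5OH(l) already on the product side): -277.7 kJ
(d) reversed (reverse to put C2H4(g) on the reactant side): -52.3 kJ
(e) reversed (reverse to put CO(g) on the reactant side): +110.5 kJ
delta H = (-187.8) + (+484.5) + (-277.7) + (-52.3) + (+110.5) = 77.2 kJ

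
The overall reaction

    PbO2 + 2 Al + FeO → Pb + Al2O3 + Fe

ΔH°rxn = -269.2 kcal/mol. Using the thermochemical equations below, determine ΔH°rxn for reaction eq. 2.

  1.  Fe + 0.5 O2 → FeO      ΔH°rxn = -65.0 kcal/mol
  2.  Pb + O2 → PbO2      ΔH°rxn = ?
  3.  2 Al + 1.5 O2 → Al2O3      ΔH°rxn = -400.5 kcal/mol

ΔH°rxn = -66.3 kcal/mol

eq. 1 reversed (reverse to put FeO on the reactant side): +65.0 kcal/mol
eq. 2 reversed (reverse to put PbO2 on the reactant side): contributes −x
eq. 3 as written (Al2O3 already on the product side): -400.5 kcal/mol
-269.2 = (+65.0) + (-400.5) − x
x = (-269.2 − (-335.5)) / (-1) = -66.3 kcal/mol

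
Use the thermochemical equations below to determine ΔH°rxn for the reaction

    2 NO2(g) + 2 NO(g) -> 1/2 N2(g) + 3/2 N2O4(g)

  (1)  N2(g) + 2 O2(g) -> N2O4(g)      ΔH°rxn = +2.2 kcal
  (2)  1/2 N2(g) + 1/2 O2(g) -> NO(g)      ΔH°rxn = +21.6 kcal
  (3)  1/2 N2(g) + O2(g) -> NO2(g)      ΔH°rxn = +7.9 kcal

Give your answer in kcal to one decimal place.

ΔH°rxn = -55.7 kcal

(1) × 3/2 (×3/2 to match 3/2 N2O4(g) in the target): (3/2)·(+2.2) = +3.3 kcal
(2) reversed and × 2 (reverse to put NO(g) on the reactant side; scale by 2 for the 2 NO(g)): (-2)·(+21.6) = -43.2 kcal
(3) reversed and × 2 (reverse to put NO2(g) on the reactant side; scale by 2 for the 2 NO2(g)): (-2)·(+7.9) = -15.8 kcal
Combining the equations, ΔH°rxn = (+3.3) + (-43.2) + (-15.8) = -55.7 kcal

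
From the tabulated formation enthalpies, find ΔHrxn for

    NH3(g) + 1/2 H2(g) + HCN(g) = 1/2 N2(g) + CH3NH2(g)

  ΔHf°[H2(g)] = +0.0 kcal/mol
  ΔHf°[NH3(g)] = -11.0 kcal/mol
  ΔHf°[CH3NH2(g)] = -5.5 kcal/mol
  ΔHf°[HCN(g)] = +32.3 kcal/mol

ΔH°rxn = Σ nΔHf°(products) − Σ nΔHf°(reactants).
Products: 1/2·(+0.0) + 1·(-5.5) = -5.5
Reactants: 1·(-11.0) + 1/2·(+0.0) + 1·(+32.3) = +21.3
ΔHrxn = (-5.5) − (+21.3) = -26.8 kcal/mol

ΔHrxn = -26.8 kcal/mol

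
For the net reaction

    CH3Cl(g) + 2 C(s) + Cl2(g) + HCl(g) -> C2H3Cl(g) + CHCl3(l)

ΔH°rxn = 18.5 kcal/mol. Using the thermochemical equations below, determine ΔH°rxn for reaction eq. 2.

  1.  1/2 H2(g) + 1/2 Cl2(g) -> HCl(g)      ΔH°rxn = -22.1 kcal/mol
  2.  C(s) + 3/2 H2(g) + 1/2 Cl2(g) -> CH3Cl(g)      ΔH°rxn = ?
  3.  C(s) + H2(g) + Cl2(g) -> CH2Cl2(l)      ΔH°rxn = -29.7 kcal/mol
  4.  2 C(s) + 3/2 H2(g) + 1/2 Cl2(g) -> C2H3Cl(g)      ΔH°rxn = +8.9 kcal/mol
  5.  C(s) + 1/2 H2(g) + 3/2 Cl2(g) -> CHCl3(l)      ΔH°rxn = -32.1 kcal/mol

ΔH°rxn = -19.6 kcal/mol

eq. 1 reversed (reverse to put HCl(g) on the reactant side): +22.1 kcal/mol
eq. 2 reversed (reverse to put CH3Cl(g) on the reactant side): contributes −x
eq. 3: not needed (CH2Cl2(l) appears nowhere else).
eq. 4 as written (C2H3Cl(g) already on the product side): +8.9 kcal/mol
eq. 5 as written (CHCl3(l) already on the product side): -32.1 kcal/mol
+18.5 = (+22.1) + (+8.9) + (-32.1) − x
x = (+18.5 − (-1.1)) / (-1) = -19.6 kcal/mol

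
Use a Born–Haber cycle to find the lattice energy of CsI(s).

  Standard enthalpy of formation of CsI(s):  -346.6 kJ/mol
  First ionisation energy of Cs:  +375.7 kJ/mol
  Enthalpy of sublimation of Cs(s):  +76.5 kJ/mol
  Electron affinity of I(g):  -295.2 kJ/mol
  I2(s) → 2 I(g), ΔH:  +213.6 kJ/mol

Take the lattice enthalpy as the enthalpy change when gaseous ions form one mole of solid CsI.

U = -610.4 kJ/mol

ΔHf° = 1·ΔHsub + 1·(ΣIE) + 1/2·D(I2) + 1·EA + U
-346.6 = 1·(+76.5) + 1·(+375.7) + 1/2·(+213.6) + 1·(-295.2) + U
U = -346.6 − (+263.8) = -610.4 kJ/mol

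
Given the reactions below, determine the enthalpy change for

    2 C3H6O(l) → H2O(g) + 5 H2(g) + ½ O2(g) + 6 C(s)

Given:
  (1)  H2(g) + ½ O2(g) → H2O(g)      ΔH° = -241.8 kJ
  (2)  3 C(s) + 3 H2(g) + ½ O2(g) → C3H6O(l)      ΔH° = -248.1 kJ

(1) as written: -241.8 kJ
(2) reversed and × 2: (-2)·(-248.1) = +496.2 kJ
ΔH° = (1)·(-241.8) + (-2)·(-248.1) = 254.4 kJ

ΔH° = 254.4 kJ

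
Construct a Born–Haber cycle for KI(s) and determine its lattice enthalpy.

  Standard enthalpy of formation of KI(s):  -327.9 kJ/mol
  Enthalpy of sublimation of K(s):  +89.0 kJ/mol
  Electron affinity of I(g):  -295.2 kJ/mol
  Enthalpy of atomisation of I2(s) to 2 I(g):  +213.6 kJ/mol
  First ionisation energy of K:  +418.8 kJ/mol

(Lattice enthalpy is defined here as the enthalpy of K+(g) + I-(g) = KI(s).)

U = -647.3 kJ/mol

ΔHf° = 1·ΔHsub + 1·(ΣIE) + 1/2·D(I2) + 1·EA + U
-327.9 = 1·(+89.0) + 1·(+418.8) + 1/2·(+213.6) + 1·(-295.2) + U
U = -327.9 − (+319.4) = -647.3 kJ/mol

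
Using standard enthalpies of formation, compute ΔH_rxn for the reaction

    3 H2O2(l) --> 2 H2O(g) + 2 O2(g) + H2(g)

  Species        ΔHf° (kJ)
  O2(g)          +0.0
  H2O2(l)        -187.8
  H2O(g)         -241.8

ΔH°rxn = Σ nΔHf°(products) − Σ nΔHf°(reactants).
Products: 2·(-241.8) + 2·(+0.0) + 1·(+0.0) = -483.6
Reactants: 3·(-187.8) = -563.4
ΔH_rxn = (-483.6) − (-563.4) = 79.8 kJ

ΔH_rxn = 79.8 kJ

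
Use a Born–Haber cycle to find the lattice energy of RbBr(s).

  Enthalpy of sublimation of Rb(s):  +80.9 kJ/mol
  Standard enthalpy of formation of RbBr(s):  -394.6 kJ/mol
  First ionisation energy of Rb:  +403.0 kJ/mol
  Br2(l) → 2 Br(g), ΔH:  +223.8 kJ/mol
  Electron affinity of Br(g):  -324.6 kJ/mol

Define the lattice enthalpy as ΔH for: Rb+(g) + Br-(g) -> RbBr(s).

U = -665.8 kJ/mol

ΔHf° = 1·ΔHsub + 1·(ΣIE) + 1/2·D(Br2) + 1·EA + U
-394.6 = 1·(+80.9) + 1·(+403.0) + 1/2·(+223.8) + 1·(-324.6) + U
U = -394.6 − (+271.2) = -665.8 kJ/mol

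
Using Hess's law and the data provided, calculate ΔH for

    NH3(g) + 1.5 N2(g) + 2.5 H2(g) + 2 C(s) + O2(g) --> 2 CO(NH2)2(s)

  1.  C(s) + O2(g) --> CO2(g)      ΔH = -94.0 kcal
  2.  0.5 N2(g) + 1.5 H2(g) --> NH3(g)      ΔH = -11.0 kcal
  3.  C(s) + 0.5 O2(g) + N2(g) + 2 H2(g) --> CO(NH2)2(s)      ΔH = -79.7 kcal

eq. 1: not needed (CO2(g) appears nowhere else).
eq. 2 reversed (NH3(g) must end up as a reactant): +11.0 kcal
eq. 3 × 2 (scale by 2 for the 2 CO(NH2)2(s)): (2)·(-79.7) = -159.4 kcal
ΔH = (+11.0) + (-159.4) = -148.4 kcal

ΔH = -148.4 kcal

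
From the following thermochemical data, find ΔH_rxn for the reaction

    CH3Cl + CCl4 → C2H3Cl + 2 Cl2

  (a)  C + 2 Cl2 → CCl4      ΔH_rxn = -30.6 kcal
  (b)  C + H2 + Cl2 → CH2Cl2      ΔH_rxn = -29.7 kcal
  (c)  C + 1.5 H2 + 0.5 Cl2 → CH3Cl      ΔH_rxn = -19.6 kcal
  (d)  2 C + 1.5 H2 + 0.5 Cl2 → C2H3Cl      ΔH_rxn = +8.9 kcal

(a) reversed: +30.6 kcal
(b): not needed.
(c) reversed: +19.6 kcal
(d) as written: +8.9 kcal
Combining the equations, ΔH_rxn = (+30.6) + (+19.6) + (+8.9) = 59.1 kcal

ΔH_rxn = 59.1 kcal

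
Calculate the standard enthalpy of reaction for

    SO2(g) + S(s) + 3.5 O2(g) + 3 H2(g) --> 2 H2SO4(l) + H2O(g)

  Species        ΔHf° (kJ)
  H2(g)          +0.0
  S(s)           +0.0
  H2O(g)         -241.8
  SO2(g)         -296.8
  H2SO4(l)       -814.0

Products: 2·(-814.0) + 1·(-241.8) = -1869.8
Reactants: 1·(-296.8) + 1·(+0.0) + 7/2·(+0.0) + 3·(+0.0) = -296.8
ΔH° = (-1869.8) − (-296.8) = -1573.0 kJ

ΔH° = -1573.0 kJ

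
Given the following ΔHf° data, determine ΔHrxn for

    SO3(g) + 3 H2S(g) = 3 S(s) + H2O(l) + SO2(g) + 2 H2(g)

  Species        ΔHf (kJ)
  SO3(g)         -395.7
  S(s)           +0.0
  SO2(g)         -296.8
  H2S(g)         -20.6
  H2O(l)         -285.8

ΔHrxn = -125.1 kJ

ΔH°rxn = Σ nΔHf°(products) − Σ nΔHf°(reactants).
Products: 3·(+0.0) + 1·(-285.8) + 1·(-296.8) + 2·(+0.0) = -582.6
Reactants: 1·(-395.7) + 3·(-20.6) = -457.5
ΔHrxn = (-582.6) − (-457.5) = -125.1 kJ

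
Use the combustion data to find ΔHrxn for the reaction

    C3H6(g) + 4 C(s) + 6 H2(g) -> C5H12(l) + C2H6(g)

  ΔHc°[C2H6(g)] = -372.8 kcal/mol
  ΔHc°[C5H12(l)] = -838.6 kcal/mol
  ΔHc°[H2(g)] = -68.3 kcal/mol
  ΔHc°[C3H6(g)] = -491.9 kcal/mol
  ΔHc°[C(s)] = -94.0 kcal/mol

Using ΔH = Σ nΔHc°(reactants) − Σ nΔHc°(products):
= [1·(-491.9) + 4·(-94.0) + 6·(-68.3)] − [1·(-838.6) + 1·(-372.8)]
= -66.3 kcal/mol

ΔHrxn = -66.3 kcal/mol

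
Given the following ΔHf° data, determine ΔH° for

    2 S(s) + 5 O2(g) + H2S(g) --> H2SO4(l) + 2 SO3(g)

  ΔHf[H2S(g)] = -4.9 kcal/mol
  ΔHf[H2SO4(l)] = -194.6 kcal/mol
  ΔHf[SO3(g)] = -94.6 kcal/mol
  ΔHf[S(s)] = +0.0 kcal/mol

ΔH° = -378.9 kcal/mol

Products: 1·(-194.6) + 2·(-94.6) = -383.8
Reactants: 2·(+0.0) + 5·(+0.0) + 1·(-4.9) = -4.9
ΔH° = (-383.8) − (-4.9) = -378.9 kcal/mol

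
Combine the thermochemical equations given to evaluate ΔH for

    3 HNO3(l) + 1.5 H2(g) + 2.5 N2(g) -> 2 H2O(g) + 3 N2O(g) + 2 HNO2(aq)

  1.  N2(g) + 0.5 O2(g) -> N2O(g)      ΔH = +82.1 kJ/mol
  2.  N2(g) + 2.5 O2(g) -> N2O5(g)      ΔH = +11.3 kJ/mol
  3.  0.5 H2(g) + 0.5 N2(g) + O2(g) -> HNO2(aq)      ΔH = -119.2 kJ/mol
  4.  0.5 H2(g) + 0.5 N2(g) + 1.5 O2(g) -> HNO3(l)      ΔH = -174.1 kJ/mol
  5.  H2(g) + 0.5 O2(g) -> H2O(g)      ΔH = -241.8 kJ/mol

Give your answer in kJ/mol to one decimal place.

ΔH = 46.6 kJ/mol

eq. 1 × 3 (×3 to match 3 N2O(g) in the target): (3)·(+82.1) = +246.3 kJ/mol
eq. 2: not needed (N2O5(g) appears nowhere else).
eq. 3 × 2 (scale by 2 for the 2 HNO2(aq)): (2)·(-119.2) = -238.4 kJ/mol
eq. 4 reversed and × 3 (HNO3(l) must end up as a reactant; ×3 to match 3 HNO3(l) in the target): (-3)·(-174.1) = +522.3 kJ/mol
eq. 5 × 2 (×2 to match 2 H2O(g) in the target): (2)·(-241.8) = -483.6 kJ/mol
By Hess's law, ΔH = (+246.3) + (-238.4) + (+522.3) + (-483.6) = 46.6 kJ/mol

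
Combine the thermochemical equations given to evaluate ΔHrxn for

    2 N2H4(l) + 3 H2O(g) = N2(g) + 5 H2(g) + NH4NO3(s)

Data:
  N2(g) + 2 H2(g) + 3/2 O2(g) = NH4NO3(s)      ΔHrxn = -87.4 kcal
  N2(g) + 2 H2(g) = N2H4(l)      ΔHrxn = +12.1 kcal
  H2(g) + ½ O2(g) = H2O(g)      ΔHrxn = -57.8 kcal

ΔHrxn = 61.8 kcal

equation 1 as written: -87.4 kcal
equation 2 reversed and × 2: (-2)·(+12.1) = -24.2 kcal
equation 3 reversed and × 3: (-3)·(-57.8) = +173.4 kcal
Combining the equations, ΔHrxn = (1)·(-87.4) + (-2)·(+12.1) + (-3)·(-57.8) = 61.8 kcal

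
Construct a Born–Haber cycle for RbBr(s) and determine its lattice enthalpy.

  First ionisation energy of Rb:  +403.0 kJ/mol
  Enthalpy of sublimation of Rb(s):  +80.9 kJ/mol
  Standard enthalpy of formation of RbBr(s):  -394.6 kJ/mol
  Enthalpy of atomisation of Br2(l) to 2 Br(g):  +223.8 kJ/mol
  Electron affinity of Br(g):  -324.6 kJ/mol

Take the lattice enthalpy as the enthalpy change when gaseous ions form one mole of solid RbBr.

ΔHf° = 1·ΔHsub + 1·(ΣIE) + 1/2·D(Br2) + 1·EA + U
-394.6 = 1·(+80.9) + 1·(+403.0) + 1/2·(+223.8) + 1·(-324.6) + U
U = -394.6 − (+271.2) = -665.8 kJ/mol

U = -665.8 kJ/mol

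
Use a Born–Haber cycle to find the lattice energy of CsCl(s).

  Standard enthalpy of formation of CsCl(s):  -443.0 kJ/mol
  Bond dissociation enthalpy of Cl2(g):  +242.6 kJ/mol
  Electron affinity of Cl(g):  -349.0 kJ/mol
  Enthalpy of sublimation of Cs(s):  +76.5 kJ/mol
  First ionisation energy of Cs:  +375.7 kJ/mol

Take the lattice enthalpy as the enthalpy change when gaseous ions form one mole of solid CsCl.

U = -667.5 kJ/mol

ΔHf° = 1·ΔHsub + 1·(ΣIE) + 1/2·D(Cl2) + 1·EA + U
-443.0 = 1·(+76.5) + 1·(+375.7) + 1/2·(+242.6) + 1·(-349.0) + U
U = -443.0 − (+224.5) = -667.5 kJ/mol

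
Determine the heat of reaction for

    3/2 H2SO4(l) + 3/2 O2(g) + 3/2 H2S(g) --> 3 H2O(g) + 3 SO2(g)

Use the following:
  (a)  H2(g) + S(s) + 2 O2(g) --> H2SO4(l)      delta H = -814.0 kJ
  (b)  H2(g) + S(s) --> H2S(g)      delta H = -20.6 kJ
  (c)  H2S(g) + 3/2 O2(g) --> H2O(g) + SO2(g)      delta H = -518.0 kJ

(a) reversed and × 3/2 (reverse to put H2SO4(l) on the reactant side; ×3/2 to match 3/2 H2SO4(l) in the target): (-3/2)·(-814.0) = +1221.0 kJ
(b) × 3/2: (3/2)·(-20.6) = -30.9 kJ
(c) × 3 (×3 to match 3 H2O(g) in the target): (3)·(-518.0) = -1554.0 kJ
Combining the equations, delta H = (-3/2)·(-814.0) + (3/2)·(-20.6) + (3)·(-518.0) = -363.9 kJ

delta H = -363.9 kJ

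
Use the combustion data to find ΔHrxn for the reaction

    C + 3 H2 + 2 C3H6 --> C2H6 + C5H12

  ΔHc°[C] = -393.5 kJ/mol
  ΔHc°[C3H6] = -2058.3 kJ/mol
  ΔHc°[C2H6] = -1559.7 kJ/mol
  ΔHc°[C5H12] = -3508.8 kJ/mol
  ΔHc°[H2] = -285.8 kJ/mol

With combustion enthalpies, reactants minus products:
= [1·(-393.5) + 3·(-285.8) + 2·(-2058.3)] − [1·(-1559.7) + 1·(-3508.8)]
= -299.0 kJ/mol

ΔHrxn = -299.0 kJ/mol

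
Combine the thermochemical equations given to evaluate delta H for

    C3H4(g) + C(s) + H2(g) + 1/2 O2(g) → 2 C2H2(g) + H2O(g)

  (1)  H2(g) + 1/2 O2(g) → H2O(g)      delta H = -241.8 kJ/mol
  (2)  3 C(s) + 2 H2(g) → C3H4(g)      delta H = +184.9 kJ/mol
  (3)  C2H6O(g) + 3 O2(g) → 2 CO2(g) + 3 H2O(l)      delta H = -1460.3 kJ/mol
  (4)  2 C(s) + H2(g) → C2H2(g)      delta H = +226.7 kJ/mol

(1) as written (H2O(g) already on the product side): -241.8 kJ/mol
(2) reversed (C3H4(g) must end up as a reactant): -184.9 kJ/mol
(3): not needed (CO2(g) appears nowhere else).
(4) × 2 (×2 to match 2 C2H2(g) in the target): (2)·(+226.7) = +453.4 kJ/mol
Since enthalpy is a state function, delta H = (1)·(-241.8) + (-1)·(+184.9) + (2)·(+226.7) = 26.7 kJ/mol

delta H = 26.7 kJ/mol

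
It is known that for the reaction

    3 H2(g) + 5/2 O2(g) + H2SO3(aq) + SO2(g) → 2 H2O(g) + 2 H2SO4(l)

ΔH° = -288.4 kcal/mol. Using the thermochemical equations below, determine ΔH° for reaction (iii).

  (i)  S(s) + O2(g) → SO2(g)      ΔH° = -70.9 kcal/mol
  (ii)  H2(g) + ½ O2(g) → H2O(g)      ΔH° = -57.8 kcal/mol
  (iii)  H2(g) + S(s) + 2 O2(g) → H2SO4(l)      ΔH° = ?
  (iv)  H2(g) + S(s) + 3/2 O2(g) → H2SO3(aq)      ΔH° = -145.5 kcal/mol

(i) reversed (reverse to put SO2(g) on the reactant side): +70.9 kcal/mol
(ii) × 2 (×2 to match 2 H2O(g) in the target): (2)·(-57.8) = -115.6 kcal/mol
(iii) × 2 (scale by 2 for the 2 H2SO4(l)): contributes 2·x
(iv) reversed (reverse to put H2SO3(aq) on the reactant side): +145.5 kcal/mol
-288.4 = (+70.9) + (-115.6) + (+145.5) + 2·x
x = (-288.4 − (+100.8)) / (2) = -194.6 kcal/mol

ΔH° = -194.6 kcal/mol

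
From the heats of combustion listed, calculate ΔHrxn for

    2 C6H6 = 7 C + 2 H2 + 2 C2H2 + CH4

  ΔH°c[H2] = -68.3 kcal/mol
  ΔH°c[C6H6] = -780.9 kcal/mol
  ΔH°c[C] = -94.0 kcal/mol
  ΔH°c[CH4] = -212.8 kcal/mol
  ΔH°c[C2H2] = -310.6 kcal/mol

With combustion enthalpies, reactants minus products:
= [2·(-780.9)] − [7·(-94.0) + 2·(-68.3) + 2·(-310.6) + 1·(-212.8)]
= 66.8 kcal/mol

ΔHrxn = 66.8 kcal/mol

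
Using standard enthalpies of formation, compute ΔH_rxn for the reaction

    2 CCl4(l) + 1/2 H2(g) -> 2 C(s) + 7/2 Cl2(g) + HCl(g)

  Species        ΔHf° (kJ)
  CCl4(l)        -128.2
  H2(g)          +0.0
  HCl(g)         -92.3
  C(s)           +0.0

ΔH_rxn = 164.1 kJ

Products: 2·(+0.0) + 7/2·(+0.0) + 1·(-92.3) = -92.3
Reactants: 2·(-128.2) + 1/2·(+0.0) = -256.4
ΔH_rxn = (-92.3) − (-256.4) = 164.1 kJ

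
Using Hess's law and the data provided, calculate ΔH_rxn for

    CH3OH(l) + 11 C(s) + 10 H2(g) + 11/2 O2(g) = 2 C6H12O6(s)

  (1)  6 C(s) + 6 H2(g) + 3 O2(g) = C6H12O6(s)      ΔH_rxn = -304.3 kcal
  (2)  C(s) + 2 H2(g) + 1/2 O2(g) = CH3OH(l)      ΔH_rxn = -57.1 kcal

ΔH_rxn = -551.5 kcal

(1) × 2: (2)·(-304.3) = -608.6 kcal
(2) reversed: +57.1 kcal
ΔH_rxn = (2)·(-304.3) + (-1)·(-57.1) = -551.5 kcal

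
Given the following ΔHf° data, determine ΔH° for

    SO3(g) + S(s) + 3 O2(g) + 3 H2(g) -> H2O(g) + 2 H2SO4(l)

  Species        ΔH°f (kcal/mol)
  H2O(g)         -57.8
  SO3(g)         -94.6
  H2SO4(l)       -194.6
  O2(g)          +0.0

ΔH° = -352.4 kcal/mol

Products: 1·(-57.8) + 2·(-194.6) = -447.0
Reactants: 1·(-94.6) + 1·(+0.0) + 3·(+0.0) + 3·(+0.0) = -94.6
ΔH° = (-447.0) − (-94.6) = -352.4 kcal/mol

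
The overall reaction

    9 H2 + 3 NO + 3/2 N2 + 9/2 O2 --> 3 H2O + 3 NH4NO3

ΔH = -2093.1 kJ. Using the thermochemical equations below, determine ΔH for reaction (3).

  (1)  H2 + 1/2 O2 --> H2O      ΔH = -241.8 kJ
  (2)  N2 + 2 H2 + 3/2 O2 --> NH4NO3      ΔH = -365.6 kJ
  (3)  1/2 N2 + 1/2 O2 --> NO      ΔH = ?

(1) × 3 (×3 to match 3 H2O in the target): (3)·(-241.8) = -725.4 kJ
(2) × 3 (scale by 3 for the 3 NH4NO3): (3)·(-365.6) = -1096.8 kJ
(3) reversed and × 3 (NO must end up as a reactant; ×3 to match 3 NO in the target): contributes −3·x
-2093.1 = (-725.4) + (-1096.8) − 3·x
x = (-2093.1 − (-1822.2)) / (-3) = 90.3 kJ

ΔH = 90.3 kJ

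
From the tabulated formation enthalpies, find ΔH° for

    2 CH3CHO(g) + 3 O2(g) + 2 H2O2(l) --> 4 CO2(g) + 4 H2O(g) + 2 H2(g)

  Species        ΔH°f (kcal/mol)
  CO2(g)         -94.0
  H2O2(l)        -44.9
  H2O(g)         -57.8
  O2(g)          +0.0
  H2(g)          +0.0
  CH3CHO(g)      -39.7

ΔH°rxn = Σ nΔHf°(products) − Σ nΔHf°(reactants).
Products: 4·(-94.0) + 4·(-57.8) + 2·(+0.0) = -607.2
Reactants: 2·(-39.7) + 3·(+0.0) + 2·(-44.9) = -169.2
ΔH° = (-607.2) − (-169.2) = -438.0 kcal/mol

ΔH° = -438.0 kcal/mol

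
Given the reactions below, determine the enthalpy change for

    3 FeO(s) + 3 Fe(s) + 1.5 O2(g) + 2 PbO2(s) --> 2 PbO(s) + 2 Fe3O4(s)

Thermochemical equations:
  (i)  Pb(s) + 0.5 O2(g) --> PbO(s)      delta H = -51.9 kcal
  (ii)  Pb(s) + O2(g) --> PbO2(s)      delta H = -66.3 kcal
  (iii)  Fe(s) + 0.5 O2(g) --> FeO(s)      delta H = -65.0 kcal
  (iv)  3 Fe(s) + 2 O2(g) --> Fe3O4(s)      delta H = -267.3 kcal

delta H = -310.8 kcal

(i) × 2: (2)·(-51.9) = -103.8 kcal
(ii) reversed and × 2: (-2)·(-66.3) = +132.6 kcal
(iii) reversed and × 3: (-3)·(-65.0) = +195.0 kcal
(iv) × 2: (2)·(-267.3) = -534.6 kcal
By Hess's law, delta H = (-103.8) + (+132.6) + (+195.0) + (-534.6) = -310.8 kcal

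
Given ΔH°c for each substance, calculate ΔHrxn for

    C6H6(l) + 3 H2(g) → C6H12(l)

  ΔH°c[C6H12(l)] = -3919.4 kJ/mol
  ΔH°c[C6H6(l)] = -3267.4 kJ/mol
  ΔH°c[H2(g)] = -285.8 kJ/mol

With combustion enthalpies, reactants minus products:
= [1·(-3267.4) + 3·(-285.8)] − [1·(-3919.4)]
= -205.4 kJ/mol

ΔHrxn = -205.4 kJ/mol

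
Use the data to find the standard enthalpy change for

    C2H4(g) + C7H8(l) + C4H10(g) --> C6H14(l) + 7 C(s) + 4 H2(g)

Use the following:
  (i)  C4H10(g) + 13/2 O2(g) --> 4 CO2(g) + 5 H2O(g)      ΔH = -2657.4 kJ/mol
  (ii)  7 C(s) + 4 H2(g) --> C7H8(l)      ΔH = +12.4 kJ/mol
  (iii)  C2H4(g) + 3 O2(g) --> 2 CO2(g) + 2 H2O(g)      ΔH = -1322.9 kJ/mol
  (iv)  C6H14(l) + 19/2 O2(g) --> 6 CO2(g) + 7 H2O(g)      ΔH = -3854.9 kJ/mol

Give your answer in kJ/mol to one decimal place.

(i) as written (C4H10(g) already on the reactant side): -2657.4 kJ/mol
(ii) reversed (C7H8(l) must end up as a reactant): -12.4 kJ/mol
(iii) as written (C2H4(g) already on the reactant side): -1322.9 kJ/mol
(iv) reversed (C6H14(l) must end up as a product): +3854.9 kJ/mol
By Hess's law, ΔH = (-2657.4) + (-12.4) + (-1322.9) + (+3854.9) = -137.8 kJ/mol

ΔH = -137.8 kJ/mol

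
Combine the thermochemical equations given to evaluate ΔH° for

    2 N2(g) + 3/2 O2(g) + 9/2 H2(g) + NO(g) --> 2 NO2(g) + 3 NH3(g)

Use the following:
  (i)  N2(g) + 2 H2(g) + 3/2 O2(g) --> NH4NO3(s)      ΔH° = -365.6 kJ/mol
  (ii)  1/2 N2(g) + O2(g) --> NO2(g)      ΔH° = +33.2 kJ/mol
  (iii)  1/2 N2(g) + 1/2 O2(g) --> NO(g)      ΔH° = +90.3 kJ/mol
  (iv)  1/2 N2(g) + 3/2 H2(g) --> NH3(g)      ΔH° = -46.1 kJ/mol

(i): not needed.
(ii) × 2: (2)·(+33.2) = +66.4 kJ/mol
(iii) reversed: -90.3 kJ/mol
(iv) × 3: (3)·(-46.1) = -138.3 kJ/mol
Combining the equations, ΔH° = (2)·(+33.2) + (-1)·(+90.3) + (3)·(-46.1) = -162.2 kJ/mol

ΔH° = -162.2 kJ/mol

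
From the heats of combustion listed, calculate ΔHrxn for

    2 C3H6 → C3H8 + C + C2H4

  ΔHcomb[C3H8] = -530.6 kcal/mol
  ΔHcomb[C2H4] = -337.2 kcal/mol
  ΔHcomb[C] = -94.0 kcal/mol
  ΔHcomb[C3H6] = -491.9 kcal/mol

Using ΔH = Σ nΔHc°(reactants) − Σ nΔHc°(products):
= [2·(-491.9)] − [1·(-530.6) + 1·(-94.0) + 1·(-337.2)]
= -22.0 kcal/mol

ΔHrxn = -22.0 kcal/mol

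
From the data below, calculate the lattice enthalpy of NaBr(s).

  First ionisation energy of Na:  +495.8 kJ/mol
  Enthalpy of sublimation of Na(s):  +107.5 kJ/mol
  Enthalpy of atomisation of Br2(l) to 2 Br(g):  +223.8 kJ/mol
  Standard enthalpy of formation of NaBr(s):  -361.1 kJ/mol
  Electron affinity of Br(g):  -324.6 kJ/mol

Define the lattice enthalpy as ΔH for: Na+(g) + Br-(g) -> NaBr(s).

U = -751.7 kJ/mol

ΔHf° = 1·ΔHsub + 1·(ΣIE) + 1/2·D(Br2) + 1·EA + U
-361.1 = 1·(+107.5) + 1·(+495.8) + 1/2·(+223.8) + 1·(-324.6) + U
U = -361.1 − (+390.6) = -751.7 kJ/mol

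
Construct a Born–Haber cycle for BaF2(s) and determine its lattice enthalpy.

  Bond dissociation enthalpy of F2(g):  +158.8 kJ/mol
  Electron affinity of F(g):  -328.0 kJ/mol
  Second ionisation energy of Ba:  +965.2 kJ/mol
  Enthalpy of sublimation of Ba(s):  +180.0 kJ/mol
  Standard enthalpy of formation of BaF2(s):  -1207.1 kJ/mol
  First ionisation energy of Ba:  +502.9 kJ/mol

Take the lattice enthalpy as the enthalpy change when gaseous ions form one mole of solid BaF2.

ΔHf° = 1·ΔHsub + 1·(ΣIE) + 1·D(F2) + 2·EA + U
-1207.1 = 1·(+180.0) + 1·(+1468.1) + 1·(+158.8) + 2·(-328.0) + U
U = -1207.1 − (+1150.9) = -2358.0 kJ/mol

U = -2358.0 kJ/mol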